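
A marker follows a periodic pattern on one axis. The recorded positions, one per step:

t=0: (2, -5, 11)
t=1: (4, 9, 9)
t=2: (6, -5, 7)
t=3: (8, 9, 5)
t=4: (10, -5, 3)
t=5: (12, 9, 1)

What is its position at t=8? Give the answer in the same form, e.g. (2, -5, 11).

First: linear, +2 per step → 18 at step 8.
Second: cycles through -5, 9 every 2 steps. Step 8 lands at position 0 of the cycle → -5.
Third: linear, -2 per step → -5 at step 8.

(18, -5, -5)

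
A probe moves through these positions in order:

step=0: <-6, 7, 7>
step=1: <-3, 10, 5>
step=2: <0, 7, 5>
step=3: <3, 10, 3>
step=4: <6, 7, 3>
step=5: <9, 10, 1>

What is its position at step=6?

<12, 7, 1>

The moves between consecutive positions are <+3, +3, -2>, <+3, -3, +0>, <+3, +3, -2>, <+3, -3, +0>, <+3, +3, -2>; they repeat the 2-cycle [<+3, +3, -2>, <+3, -3, +0>].
step 6: apply <+3, -3, +0> → <12, 7, 1>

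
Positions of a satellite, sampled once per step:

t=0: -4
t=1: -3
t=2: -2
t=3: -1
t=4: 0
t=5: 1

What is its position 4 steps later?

Each step adds +1 to the position.
step 6: 1 + 1 → 2
step 7: 2 + 1 → 3
step 8: 3 + 1 → 4
step 9: 4 + 1 → 5

5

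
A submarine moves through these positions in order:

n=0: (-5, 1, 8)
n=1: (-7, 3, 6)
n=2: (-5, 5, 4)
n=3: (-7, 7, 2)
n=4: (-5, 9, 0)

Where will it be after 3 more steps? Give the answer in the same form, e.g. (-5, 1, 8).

First: cycles through -5, -7 every 2 steps. Step 7 lands at position 1 of the cycle → -7.
Second: linear, +2 per step → 15 at step 7.
Third: linear, -2 per step → -6 at step 7.

(-7, 15, -6)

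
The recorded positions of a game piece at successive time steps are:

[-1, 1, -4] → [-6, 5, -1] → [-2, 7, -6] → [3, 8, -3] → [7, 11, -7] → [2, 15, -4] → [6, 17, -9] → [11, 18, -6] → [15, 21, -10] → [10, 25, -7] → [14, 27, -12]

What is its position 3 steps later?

Step-to-step displacements: [-5, +4, +3], [+4, +2, -5], [+5, +1, +3], [+4, +3, -4], [-5, +4, +3], [+4, +2, -5], [+5, +1, +3], [+4, +3, -4], [-5, +4, +3], [+4, +2, -5] — a repeating cycle of length 4.
step 11: apply [+5, +1, +3] → [19, 28, -9]
step 12: apply [+4, +3, -4] → [23, 31, -13]
step 13: apply [-5, +4, +3] → [18, 35, -10]

[18, 35, -10]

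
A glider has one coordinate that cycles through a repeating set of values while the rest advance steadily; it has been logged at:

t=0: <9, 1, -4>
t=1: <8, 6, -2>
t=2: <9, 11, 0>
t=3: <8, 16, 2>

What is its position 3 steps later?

<9, 31, 8>

First: cycles through 9, 8 every 2 steps. Step 6 lands at position 0 of the cycle → 9.
Second: linear, +5 per step → 31 at step 6.
Third: linear, +2 per step → 8 at step 6.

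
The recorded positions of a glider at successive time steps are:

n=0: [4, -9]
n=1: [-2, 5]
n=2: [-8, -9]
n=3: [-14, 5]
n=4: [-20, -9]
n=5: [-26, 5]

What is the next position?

[-32, -9]

First: linear, -6 per step → -32 at step 6.
Second: cycles through -9, 5 every 2 steps. Step 6 lands at position 0 of the cycle → -9.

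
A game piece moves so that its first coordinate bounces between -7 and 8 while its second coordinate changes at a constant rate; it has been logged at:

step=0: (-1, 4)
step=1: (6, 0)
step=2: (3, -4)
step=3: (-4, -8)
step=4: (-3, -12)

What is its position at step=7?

(-2, -24)

The first coordinate travels 7 per step and bounces off the walls at -7 and 8.
  step 5: -3 → 4
  step 6: 4 → 5
  step 7: 5 → -2
The second coordinate changes by -4 each step: at step 7 it is -24.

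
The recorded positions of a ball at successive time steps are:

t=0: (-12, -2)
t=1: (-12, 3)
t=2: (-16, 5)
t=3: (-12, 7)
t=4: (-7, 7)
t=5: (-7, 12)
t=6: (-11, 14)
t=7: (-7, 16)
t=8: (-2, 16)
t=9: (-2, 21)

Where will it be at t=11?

Differencing gives (+0, +5), (-4, +2), (+4, +2), (+5, +0), (+0, +5), (-4, +2), (+4, +2), (+5, +0), (+0, +5). This is the pattern (+0, +5), (-4, +2), (+4, +2), (+5, +0) repeated.
step 10: apply (-4, +2) → (-6, 23)
step 11: apply (+4, +2) → (-2, 25)

(-2, 25)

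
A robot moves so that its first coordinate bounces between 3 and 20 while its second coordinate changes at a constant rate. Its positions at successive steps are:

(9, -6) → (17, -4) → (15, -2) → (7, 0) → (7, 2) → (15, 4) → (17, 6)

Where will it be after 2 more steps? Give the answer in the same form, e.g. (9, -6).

(5, 10)

The first coordinate travels 8 per step and bounces off the walls at 3 and 20.
  step 7: 17 → 9
  step 8: 9 → 5
The second coordinate changes by +2 each step: at step 8 it is 10.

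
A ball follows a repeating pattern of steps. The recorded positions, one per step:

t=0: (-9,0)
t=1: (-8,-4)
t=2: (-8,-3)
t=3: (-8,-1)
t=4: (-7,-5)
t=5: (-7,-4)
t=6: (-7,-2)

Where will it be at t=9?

(-6,-3)

Differencing gives (+1,-4), (+0,+1), (+0,+2), (+1,-4), (+0,+1), (+0,+2). This is the pattern (+1,-4), (+0,+1), (+0,+2) repeated.
step 7: apply (+1,-4) → (-6,-6)
step 8: apply (+0,+1) → (-6,-5)
step 9: apply (+0,+2) → (-6,-3)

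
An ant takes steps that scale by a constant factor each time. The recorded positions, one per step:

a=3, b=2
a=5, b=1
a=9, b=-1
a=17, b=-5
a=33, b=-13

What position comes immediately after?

Consecutive displacements (+2, -1), (+4, -2), (+8, -4), (+16, -8) scale by a factor of 2 each step.
step 5: a=33, b=-13 + (+32, -16) → a=65, b=-29

a=65, b=-29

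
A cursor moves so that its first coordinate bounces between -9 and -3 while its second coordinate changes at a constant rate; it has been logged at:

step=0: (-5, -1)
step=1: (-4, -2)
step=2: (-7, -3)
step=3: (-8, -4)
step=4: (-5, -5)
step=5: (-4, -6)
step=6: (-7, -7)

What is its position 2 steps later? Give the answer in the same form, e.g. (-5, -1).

The first coordinate travels 3 per step and bounces off the walls at -9 and -3.
  step 7: -7 → -8
  step 8: -8 → -5
The second coordinate changes by -1 each step: at step 8 it is -9.

(-5, -9)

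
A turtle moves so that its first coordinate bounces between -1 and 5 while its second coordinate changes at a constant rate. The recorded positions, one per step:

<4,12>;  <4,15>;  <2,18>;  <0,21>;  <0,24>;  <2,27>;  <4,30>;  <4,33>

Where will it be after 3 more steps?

The first coordinate reflects between -1 and 5, moving 2 per step.
  step 8: 4 → 2
  step 9: 2 → 0
  step 10: 0 → 0
The second coordinate changes by +3 each step: at step 10 it is 42.

<0,42>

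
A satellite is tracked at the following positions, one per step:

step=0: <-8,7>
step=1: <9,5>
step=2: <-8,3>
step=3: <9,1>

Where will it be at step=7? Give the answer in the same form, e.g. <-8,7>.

The first coordinate repeats the cycle [-8, 9] with period 2; step 7 mod 2 = 1, giving 9.
The second coordinate changes by -2 each step, so at step 7 it is 7 + 7·(-2) = -7.

<9,-7>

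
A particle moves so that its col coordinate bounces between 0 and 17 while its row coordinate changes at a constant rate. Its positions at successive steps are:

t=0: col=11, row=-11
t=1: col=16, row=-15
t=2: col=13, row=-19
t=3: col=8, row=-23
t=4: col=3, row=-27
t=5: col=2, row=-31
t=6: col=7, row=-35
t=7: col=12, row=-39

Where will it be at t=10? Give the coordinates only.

The col coordinate reflects between 0 and 17, moving 5 per step.
  step 8: 12 → 17
  step 9: 17 → 12
  step 10: 12 → 7
The row coordinate changes by -4 each step: at step 10 it is -51.

col=7, row=-51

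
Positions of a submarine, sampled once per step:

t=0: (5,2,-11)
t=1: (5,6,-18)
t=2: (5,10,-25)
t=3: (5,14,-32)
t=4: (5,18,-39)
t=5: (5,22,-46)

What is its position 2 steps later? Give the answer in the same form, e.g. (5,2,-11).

Each step adds (+0,+4,-7) to the position.
step 6: (5,22,-46) + (+0,+4,-7) → (5,26,-53)
step 7: (5,26,-53) + (+0,+4,-7) → (5,30,-60)

(5,30,-60)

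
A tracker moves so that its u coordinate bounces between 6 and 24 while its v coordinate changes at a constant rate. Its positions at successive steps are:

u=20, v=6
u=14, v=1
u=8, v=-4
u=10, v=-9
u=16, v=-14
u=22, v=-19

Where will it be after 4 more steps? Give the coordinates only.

The u coordinate reflects between 6 and 24, moving 6 per step.
  step 6: 22 → 20
  step 7: 20 → 14
  step 8: 14 → 8
  step 9: 8 → 10
The v coordinate changes by -5 each step: at step 9 it is -39.

u=10, v=-39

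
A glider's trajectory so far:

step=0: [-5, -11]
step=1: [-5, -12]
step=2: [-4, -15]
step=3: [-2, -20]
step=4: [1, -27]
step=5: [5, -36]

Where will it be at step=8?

Successive displacements: [+0, -1], [+1, -3], [+2, -5], [+3, -7], [+4, -9] — each changes by [+1, -2].
step 6: [5, -36] + [+5, -11] → [10, -47]
step 7: [10, -47] + [+6, -13] → [16, -60]
step 8: [16, -60] + [+7, -15] → [23, -75]

[23, -75]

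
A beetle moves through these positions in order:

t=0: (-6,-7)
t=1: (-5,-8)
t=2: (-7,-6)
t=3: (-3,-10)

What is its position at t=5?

(5,-18)

The jumps are (+1,-1), (-2,+2), (+4,-4) — a geometric progression with ratio -2.
step 4: (-3,-10) + (-8,+8) → (-11,-2)
step 5: (-11,-2) + (+16,-16) → (5,-18)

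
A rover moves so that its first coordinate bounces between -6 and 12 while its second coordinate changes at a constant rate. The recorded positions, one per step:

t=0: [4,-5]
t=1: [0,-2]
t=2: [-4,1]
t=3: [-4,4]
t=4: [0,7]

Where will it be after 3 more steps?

The first coordinate travels 4 per step and bounces off the walls at -6 and 12.
  step 5: 0 → 4
  step 6: 4 → 8
  step 7: 8 → 12
The second coordinate changes by +3 each step: at step 7 it is 16.

[12,16]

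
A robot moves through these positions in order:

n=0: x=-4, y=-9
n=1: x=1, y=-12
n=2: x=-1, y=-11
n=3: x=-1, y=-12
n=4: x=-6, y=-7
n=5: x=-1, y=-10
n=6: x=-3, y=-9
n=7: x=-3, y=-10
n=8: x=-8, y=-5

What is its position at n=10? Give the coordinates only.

Step-to-step displacements: (+5,-3), (-2,+1), (+0,-1), (-5,+5), (+5,-3), (-2,+1), (+0,-1), (-5,+5) — a repeating cycle of length 4.
step 9: apply (+5,-3) → x=-3, y=-8
step 10: apply (-2,+1) → x=-5, y=-7

x=-5, y=-7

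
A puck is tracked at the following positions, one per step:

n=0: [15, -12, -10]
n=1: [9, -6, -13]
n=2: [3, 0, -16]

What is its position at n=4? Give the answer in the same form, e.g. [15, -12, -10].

[-9, 12, -22]

Each step adds [-6, +6, -3] to the position.
step 3: [3, 0, -16] + [-6, +6, -3] → [-3, 6, -19]
step 4: [-3, 6, -19] + [-6, +6, -3] → [-9, 12, -22]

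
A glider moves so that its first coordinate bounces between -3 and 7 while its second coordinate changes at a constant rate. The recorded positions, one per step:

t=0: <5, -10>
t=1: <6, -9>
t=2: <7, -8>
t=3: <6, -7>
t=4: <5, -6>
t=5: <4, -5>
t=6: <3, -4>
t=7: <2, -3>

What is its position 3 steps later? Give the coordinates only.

The first coordinate reflects between -3 and 7, moving 1 per step.
  step 8: 2 → 1
  step 9: 1 → 0
  step 10: 0 → -1
The second coordinate changes by +1 each step: at step 10 it is 0.

<-1, 0>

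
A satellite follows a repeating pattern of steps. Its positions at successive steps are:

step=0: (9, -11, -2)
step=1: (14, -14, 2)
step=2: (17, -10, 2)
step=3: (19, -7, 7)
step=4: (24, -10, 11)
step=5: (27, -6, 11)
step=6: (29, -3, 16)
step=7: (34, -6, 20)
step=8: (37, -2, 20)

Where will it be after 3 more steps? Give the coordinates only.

(47, 2, 29)

Differencing gives (+5, -3, +4), (+3, +4, +0), (+2, +3, +5), (+5, -3, +4), (+3, +4, +0), (+2, +3, +5), (+5, -3, +4), (+3, +4, +0). This is the pattern (+5, -3, +4), (+3, +4, +0), (+2, +3, +5) repeated.
step 9: apply (+2, +3, +5) → (39, 1, 25)
step 10: apply (+5, -3, +4) → (44, -2, 29)
step 11: apply (+3, +4, +0) → (47, 2, 29)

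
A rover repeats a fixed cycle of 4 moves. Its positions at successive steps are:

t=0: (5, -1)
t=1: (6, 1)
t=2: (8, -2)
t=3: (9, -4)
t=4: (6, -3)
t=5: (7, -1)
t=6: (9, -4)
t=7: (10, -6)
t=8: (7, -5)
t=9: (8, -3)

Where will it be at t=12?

(8, -7)

Step-to-step displacements: (+1, +2), (+2, -3), (+1, -2), (-3, +1), (+1, +2), (+2, -3), (+1, -2), (-3, +1), (+1, +2) — a repeating cycle of length 4.
step 10: apply (+2, -3) → (10, -6)
step 11: apply (+1, -2) → (11, -8)
step 12: apply (-3, +1) → (8, -7)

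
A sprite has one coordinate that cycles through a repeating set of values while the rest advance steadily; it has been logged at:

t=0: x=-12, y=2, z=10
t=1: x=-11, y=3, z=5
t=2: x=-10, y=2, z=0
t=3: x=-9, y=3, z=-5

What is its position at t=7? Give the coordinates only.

X: linear, +1 per step → -5 at step 7.
Y: cycles through 2, 3 every 2 steps. Step 7 lands at position 1 of the cycle → 3.
Z: linear, -5 per step → -25 at step 7.

x=-5, y=3, z=-25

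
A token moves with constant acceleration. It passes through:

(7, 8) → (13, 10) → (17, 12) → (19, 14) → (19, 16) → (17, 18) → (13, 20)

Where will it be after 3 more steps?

(-11, 26)

Successive displacements: (+6, +2), (+4, +2), (+2, +2), (+0, +2), (-2, +2), (-4, +2) — each changes by (-2, +0).
step 7: (13, 20) + (-6, +2) → (7, 22)
step 8: (7, 22) + (-8, +2) → (-1, 24)
step 9: (-1, 24) + (-10, +2) → (-11, 26)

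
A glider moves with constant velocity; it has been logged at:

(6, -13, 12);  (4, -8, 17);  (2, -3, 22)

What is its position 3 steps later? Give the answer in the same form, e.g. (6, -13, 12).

Each step adds (-2, +5, +5) to the position.
step 3: (2, -3, 22) + (-2, +5, +5) → (0, 2, 27)
step 4: (0, 2, 27) + (-2, +5, +5) → (-2, 7, 32)
step 5: (-2, 7, 32) + (-2, +5, +5) → (-4, 12, 37)

(-4, 12, 37)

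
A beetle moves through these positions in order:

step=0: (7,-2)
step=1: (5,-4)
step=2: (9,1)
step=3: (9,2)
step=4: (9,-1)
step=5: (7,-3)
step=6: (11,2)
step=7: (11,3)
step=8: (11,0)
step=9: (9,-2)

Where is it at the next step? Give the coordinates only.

Step-to-step displacements: (-2,-2), (+4,+5), (+0,+1), (+0,-3), (-2,-2), (+4,+5), (+0,+1), (+0,-3), (-2,-2) — a repeating cycle of length 4.
step 10: apply (+4,+5) → (13,3)

(13,3)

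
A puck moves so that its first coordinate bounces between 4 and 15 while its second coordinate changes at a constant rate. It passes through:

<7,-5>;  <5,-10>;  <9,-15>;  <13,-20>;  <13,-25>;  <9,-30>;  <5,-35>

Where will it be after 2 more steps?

<11,-45>

The first coordinate reflects between 4 and 15, moving 4 per step.
  step 7: 5 → 7
  step 8: 7 → 11
The second coordinate changes by -5 each step: at step 8 it is -45.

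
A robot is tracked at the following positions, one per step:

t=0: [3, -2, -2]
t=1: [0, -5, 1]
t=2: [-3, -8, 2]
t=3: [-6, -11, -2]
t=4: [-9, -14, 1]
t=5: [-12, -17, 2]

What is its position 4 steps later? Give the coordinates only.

[-24, -29, -2]

The first coordinate changes by -3 each step, so at step 9 it is 3 + 9·(-3) = -24.
The second coordinate changes by -3 each step, so at step 9 it is -2 + 9·(-3) = -29.
The third coordinate repeats the cycle [-2, 1, 2] with period 3; step 9 mod 3 = 0, giving -2.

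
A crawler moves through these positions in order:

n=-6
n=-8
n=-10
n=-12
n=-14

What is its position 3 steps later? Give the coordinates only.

n=-20

Each step adds -2 to the position.
step 5: -14 − 2 → n=-16
step 6: -16 − 2 → n=-18
step 7: -18 − 2 → n=-20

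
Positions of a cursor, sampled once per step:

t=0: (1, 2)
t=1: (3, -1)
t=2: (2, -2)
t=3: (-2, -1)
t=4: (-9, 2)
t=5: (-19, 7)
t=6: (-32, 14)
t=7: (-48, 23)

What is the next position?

(-67, 34)

Taking differences between consecutive positions: (+2, -3), (-1, -1), (-4, +1), (-7, +3), (-10, +5), (-13, +7), (-16, +9). These grow by (-3, +2) each step.
step 8: (-48, 23) + (-19, +11) → (-67, 34)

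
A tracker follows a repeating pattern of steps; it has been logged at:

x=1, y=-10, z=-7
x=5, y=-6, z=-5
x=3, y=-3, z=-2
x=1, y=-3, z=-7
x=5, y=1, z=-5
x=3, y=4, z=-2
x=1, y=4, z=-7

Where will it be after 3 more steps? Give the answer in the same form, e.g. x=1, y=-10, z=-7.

The moves between consecutive positions are (+4, +4, +2), (-2, +3, +3), (-2, +0, -5), (+4, +4, +2), (-2, +3, +3), (-2, +0, -5); they repeat the 3-cycle [(+4, +4, +2), (-2, +3, +3), (-2, +0, -5)].
step 7: apply (+4, +4, +2) → x=5, y=8, z=-5
step 8: apply (-2, +3, +3) → x=3, y=11, z=-2
step 9: apply (-2, +0, -5) → x=1, y=11, z=-7

x=1, y=11, z=-7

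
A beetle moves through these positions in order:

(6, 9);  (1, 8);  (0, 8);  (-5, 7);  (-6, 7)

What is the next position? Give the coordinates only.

(-11, 6)

Differencing gives (-5, -1), (-1, +0), (-5, -1), (-1, +0). This is the pattern (-5, -1), (-1, +0) repeated.
step 5: apply (-5, -1) → (-11, 6)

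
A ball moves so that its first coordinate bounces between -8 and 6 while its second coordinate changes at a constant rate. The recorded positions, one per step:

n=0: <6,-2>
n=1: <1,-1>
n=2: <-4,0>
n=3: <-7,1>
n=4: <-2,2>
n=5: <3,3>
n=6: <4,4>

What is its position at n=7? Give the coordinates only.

<-1,5>

The first coordinate reflects between -8 and 6, moving 5 per step.
  step 7: 4 → -1
The second coordinate changes by +1 each step: at step 7 it is 5.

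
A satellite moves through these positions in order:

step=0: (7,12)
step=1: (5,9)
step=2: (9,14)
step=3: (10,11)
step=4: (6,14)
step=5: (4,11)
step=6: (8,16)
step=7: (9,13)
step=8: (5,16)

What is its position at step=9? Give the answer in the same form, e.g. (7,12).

(3,13)

The moves between consecutive positions are (-2,-3), (+4,+5), (+1,-3), (-4,+3), (-2,-3), (+4,+5), (+1,-3), (-4,+3); they repeat the 4-cycle [(-2,-3), (+4,+5), (+1,-3), (-4,+3)].
step 9: apply (-2,-3) → (3,13)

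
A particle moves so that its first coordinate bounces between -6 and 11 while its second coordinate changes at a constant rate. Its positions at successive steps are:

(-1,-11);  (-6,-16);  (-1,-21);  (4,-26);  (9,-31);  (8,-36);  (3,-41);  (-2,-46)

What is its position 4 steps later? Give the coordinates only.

(10,-66)

The first coordinate reflects between -6 and 11, moving 5 per step.
  step 8: -2 → -5
  step 9: -5 → 0
  step 10: 0 → 5
  step 11: 5 → 10
The second coordinate changes by -5 each step: at step 11 it is -66.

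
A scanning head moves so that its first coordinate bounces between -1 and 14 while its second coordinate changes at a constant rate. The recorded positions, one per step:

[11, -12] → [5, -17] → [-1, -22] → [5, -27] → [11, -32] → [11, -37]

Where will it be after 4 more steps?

[11, -57]

The first coordinate reflects between -1 and 14, moving 6 per step.
  step 6: 11 → 5
  step 7: 5 → -1
  step 8: -1 → 5
  step 9: 5 → 11
The second coordinate changes by -5 each step: at step 9 it is -57.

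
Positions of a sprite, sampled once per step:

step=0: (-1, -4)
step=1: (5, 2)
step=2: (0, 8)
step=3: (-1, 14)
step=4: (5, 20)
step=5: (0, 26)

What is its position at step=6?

First: cycles through -1, 5, 0 every 3 steps. Step 6 lands at position 0 of the cycle → -1.
Second: linear, +6 per step → 32 at step 6.

(-1, 32)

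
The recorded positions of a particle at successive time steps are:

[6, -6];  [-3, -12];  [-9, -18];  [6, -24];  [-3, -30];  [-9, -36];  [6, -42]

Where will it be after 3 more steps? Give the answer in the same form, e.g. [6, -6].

[6, -60]

The first coordinate repeats the cycle [6, -3, -9] with period 3; step 9 mod 3 = 0, giving 6.
The second coordinate changes by -6 each step, so at step 9 it is -6 + 9·(-6) = -60.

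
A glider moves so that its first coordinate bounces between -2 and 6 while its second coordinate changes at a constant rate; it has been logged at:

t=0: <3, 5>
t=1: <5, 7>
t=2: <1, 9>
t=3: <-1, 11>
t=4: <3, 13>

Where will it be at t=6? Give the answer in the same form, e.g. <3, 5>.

<1, 17>

The first coordinate reflects between -2 and 6, moving 4 per step.
  step 5: 3 → 5
  step 6: 5 → 1
The second coordinate changes by +2 each step: at step 6 it is 17.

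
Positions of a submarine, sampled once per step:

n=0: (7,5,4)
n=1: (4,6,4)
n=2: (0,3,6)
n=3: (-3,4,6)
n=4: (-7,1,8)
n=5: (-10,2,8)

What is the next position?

Step-to-step displacements: (-3,+1,+0), (-4,-3,+2), (-3,+1,+0), (-4,-3,+2), (-3,+1,+0) — a repeating cycle of length 2.
step 6: apply (-4,-3,+2) → (-14,-1,10)

(-14,-1,10)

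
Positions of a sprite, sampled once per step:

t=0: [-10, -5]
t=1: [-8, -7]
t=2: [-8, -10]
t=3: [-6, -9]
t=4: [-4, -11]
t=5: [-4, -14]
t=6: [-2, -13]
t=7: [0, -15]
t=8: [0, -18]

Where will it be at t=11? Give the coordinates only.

Differencing gives [+2, -2], [+0, -3], [+2, +1], [+2, -2], [+0, -3], [+2, +1], [+2, -2], [+0, -3]. This is the pattern [+2, -2], [+0, -3], [+2, +1] repeated.
step 9: apply [+2, +1] → [2, -17]
step 10: apply [+2, -2] → [4, -19]
step 11: apply [+0, -3] → [4, -22]

[4, -22]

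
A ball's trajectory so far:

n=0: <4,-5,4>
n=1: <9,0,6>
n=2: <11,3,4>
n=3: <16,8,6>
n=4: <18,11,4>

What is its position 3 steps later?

Differencing gives <+5,+5,+2>, <+2,+3,-2>, <+5,+5,+2>, <+2,+3,-2>. This is the pattern <+5,+5,+2>, <+2,+3,-2> repeated.
step 5: apply <+5,+5,+2> → <23,16,6>
step 6: apply <+2,+3,-2> → <25,19,4>
step 7: apply <+5,+5,+2> → <30,24,6>

<30,24,6>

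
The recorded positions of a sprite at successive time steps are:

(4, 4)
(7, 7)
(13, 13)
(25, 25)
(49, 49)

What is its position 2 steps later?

(193, 193)

Consecutive displacements (+3, +3), (+6, +6), (+12, +12), (+24, +24) scale by a factor of 2 each step.
step 5: (49, 49) + (+48, +48) → (97, 97)
step 6: (97, 97) + (+96, +96) → (193, 193)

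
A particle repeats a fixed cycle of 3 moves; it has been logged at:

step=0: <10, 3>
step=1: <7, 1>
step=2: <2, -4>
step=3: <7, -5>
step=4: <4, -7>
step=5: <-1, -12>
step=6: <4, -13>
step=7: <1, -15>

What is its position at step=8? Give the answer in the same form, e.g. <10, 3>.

<-4, -20>

Step-to-step displacements: <-3, -2>, <-5, -5>, <+5, -1>, <-3, -2>, <-5, -5>, <+5, -1>, <-3, -2> — a repeating cycle of length 3.
step 8: apply <-5, -5> → <-4, -20>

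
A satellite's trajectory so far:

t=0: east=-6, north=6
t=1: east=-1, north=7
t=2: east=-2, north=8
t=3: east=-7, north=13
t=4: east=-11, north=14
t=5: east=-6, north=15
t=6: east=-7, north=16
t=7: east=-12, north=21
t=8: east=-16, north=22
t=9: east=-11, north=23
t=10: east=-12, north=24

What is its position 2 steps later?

east=-21, north=30

The moves between consecutive positions are (+5,+1), (-1,+1), (-5,+5), (-4,+1), (+5,+1), (-1,+1), (-5,+5), (-4,+1), (+5,+1), (-1,+1); they repeat the 4-cycle [(+5,+1), (-1,+1), (-5,+5), (-4,+1)].
step 11: apply (-5,+5) → east=-17, north=29
step 12: apply (-4,+1) → east=-21, north=30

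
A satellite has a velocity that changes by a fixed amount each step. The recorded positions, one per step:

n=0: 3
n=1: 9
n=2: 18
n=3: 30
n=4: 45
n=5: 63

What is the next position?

84

Successive displacements: +6, +9, +12, +15, +18 — each changes by +3.
step 6: 63 + 21 → 84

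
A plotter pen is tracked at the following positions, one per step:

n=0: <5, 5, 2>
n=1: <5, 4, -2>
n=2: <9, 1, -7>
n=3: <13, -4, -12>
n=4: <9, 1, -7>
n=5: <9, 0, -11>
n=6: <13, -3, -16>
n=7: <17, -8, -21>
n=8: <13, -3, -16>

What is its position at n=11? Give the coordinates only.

<21, -12, -30>

Step-to-step displacements: <+0, -1, -4>, <+4, -3, -5>, <+4, -5, -5>, <-4, +5, +5>, <+0, -1, -4>, <+4, -3, -5>, <+4, -5, -5>, <-4, +5, +5> — a repeating cycle of length 4.
step 9: apply <+0, -1, -4> → <13, -4, -20>
step 10: apply <+4, -3, -5> → <17, -7, -25>
step 11: apply <+4, -5, -5> → <21, -12, -30>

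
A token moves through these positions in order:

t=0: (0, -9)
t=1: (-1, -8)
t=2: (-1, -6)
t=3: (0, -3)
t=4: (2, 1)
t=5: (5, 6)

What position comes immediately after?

(9, 12)

Successive displacements: (-1, +1), (+0, +2), (+1, +3), (+2, +4), (+3, +5) — each changes by (+1, +1).
step 6: (5, 6) + (+4, +6) → (9, 12)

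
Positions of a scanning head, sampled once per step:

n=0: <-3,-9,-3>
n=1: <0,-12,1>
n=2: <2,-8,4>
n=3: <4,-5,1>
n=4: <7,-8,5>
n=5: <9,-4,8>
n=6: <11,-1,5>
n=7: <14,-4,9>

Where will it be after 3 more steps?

<21,0,13>

Differencing gives <+3,-3,+4>, <+2,+4,+3>, <+2,+3,-3>, <+3,-3,+4>, <+2,+4,+3>, <+2,+3,-3>, <+3,-3,+4>. This is the pattern <+3,-3,+4>, <+2,+4,+3>, <+2,+3,-3> repeated.
step 8: apply <+2,+4,+3> → <16,0,12>
step 9: apply <+2,+3,-3> → <18,3,9>
step 10: apply <+3,-3,+4> → <21,0,13>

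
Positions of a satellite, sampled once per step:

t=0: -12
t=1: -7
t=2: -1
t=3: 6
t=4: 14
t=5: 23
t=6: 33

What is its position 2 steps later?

Successive displacements: +5, +6, +7, +8, +9, +10 — each changes by +1.
step 7: 33 + 11 → 44
step 8: 44 + 12 → 56

56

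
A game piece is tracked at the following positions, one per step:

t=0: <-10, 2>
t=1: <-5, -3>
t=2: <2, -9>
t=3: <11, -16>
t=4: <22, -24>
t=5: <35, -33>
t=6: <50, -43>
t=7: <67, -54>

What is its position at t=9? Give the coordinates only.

Successive displacements: <+5, -5>, <+7, -6>, <+9, -7>, <+11, -8>, <+13, -9>, <+15, -10>, <+17, -11> — each changes by <+2, -1>.
step 8: <67, -54> + <+19, -12> → <86, -66>
step 9: <86, -66> + <+21, -13> → <107, -79>

<107, -79>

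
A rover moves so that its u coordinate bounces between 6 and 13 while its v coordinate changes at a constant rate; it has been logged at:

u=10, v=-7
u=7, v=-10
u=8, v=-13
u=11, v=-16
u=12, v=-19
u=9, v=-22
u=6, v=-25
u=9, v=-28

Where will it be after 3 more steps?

The u coordinate travels 3 per step and bounces off the walls at 6 and 13.
  step 8: 9 → 12
  step 9: 12 → 11
  step 10: 11 → 8
The v coordinate changes by -3 each step: at step 10 it is -37.

u=8, v=-37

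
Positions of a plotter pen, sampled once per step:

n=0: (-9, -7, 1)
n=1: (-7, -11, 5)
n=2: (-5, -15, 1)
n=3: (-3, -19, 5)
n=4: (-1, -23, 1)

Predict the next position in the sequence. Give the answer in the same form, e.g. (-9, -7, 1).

(1, -27, 5)

First: linear, +2 per step → 1 at step 5.
Second: linear, -4 per step → -27 at step 5.
Third: cycles through 1, 5 every 2 steps. Step 5 lands at position 1 of the cycle → 5.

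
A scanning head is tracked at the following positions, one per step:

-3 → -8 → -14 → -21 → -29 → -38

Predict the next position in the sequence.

First differences are -5, -6, -7, -8, -9; their common second difference is -1 (constant acceleration).
step 6: -38 − 10 → -48

-48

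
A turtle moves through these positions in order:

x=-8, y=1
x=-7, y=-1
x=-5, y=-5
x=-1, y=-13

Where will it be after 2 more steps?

Consecutive displacements (+1, -2), (+2, -4), (+4, -8) scale by a factor of 2 each step.
step 4: x=-1, y=-13 + (+8, -16) → x=7, y=-29
step 5: x=7, y=-29 + (+16, -32) → x=23, y=-61

x=23, y=-61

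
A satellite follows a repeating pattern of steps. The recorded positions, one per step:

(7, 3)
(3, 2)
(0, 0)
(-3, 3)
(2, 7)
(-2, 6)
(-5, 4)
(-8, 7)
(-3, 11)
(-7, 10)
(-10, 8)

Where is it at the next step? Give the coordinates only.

(-13, 11)

Step-to-step displacements: (-4, -1), (-3, -2), (-3, +3), (+5, +4), (-4, -1), (-3, -2), (-3, +3), (+5, +4), (-4, -1), (-3, -2) — a repeating cycle of length 4.
step 11: apply (-3, +3) → (-13, 11)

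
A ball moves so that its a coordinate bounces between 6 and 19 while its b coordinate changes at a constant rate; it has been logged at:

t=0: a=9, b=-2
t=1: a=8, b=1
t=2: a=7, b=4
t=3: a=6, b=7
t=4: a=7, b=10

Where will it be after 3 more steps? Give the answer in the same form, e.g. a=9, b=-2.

a=10, b=19

The a coordinate reflects between 6 and 19, moving 1 per step.
  step 5: 7 → 8
  step 6: 8 → 9
  step 7: 9 → 10
The b coordinate changes by +3 each step: at step 7 it is 19.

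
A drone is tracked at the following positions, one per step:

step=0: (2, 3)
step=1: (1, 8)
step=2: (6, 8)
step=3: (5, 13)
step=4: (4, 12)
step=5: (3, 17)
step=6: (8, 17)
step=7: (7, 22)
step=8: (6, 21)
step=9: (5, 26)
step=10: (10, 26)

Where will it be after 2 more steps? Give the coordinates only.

The moves between consecutive positions are (-1, +5), (+5, +0), (-1, +5), (-1, -1), (-1, +5), (+5, +0), (-1, +5), (-1, -1), (-1, +5), (+5, +0); they repeat the 4-cycle [(-1, +5), (+5, +0), (-1, +5), (-1, -1)].
step 11: apply (-1, +5) → (9, 31)
step 12: apply (-1, -1) → (8, 30)

(8, 30)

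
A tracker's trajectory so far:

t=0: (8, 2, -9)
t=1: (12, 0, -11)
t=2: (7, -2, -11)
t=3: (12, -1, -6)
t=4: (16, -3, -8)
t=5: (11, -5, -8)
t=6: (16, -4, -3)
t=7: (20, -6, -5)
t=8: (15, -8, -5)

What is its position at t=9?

Step-to-step displacements: (+4, -2, -2), (-5, -2, +0), (+5, +1, +5), (+4, -2, -2), (-5, -2, +0), (+5, +1, +5), (+4, -2, -2), (-5, -2, +0) — a repeating cycle of length 3.
step 9: apply (+5, +1, +5) → (20, -7, 0)

(20, -7, 0)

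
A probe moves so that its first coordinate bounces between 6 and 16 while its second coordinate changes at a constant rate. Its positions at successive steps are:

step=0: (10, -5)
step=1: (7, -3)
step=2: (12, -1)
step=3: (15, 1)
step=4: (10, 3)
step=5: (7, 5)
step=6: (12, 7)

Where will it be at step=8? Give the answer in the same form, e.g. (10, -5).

(10, 11)

The first coordinate travels 5 per step and bounces off the walls at 6 and 16.
  step 7: 12 → 15
  step 8: 15 → 10
The second coordinate changes by +2 each step: at step 8 it is 11.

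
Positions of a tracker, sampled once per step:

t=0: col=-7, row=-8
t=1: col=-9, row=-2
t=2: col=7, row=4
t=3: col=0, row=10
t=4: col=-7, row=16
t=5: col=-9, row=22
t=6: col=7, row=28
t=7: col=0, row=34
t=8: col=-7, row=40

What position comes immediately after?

The col coordinate repeats the cycle [-7, -9, 7, 0] with period 4; step 9 mod 4 = 1, giving -9.
The row coordinate changes by +6 each step, so at step 9 it is -8 + 9·(6) = 46.

col=-9, row=46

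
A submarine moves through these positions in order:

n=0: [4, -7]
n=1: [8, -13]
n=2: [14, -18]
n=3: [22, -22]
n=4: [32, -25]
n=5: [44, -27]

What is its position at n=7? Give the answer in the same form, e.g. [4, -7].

Taking differences between consecutive positions: [+4, -6], [+6, -5], [+8, -4], [+10, -3], [+12, -2]. These grow by [+2, +1] each step.
step 6: [44, -27] + [+14, -1] → [58, -28]
step 7: [58, -28] + [+16, +0] → [74, -28]

[74, -28]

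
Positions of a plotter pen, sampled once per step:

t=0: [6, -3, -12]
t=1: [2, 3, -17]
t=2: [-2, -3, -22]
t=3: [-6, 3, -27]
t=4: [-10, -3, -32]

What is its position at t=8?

[-26, -3, -52]

The first coordinate changes by -4 each step, so at step 8 it is 6 + 8·(-4) = -26.
The second coordinate repeats the cycle [-3, 3] with period 2; step 8 mod 2 = 0, giving -3.
The third coordinate changes by -5 each step, so at step 8 it is -12 + 8·(-5) = -52.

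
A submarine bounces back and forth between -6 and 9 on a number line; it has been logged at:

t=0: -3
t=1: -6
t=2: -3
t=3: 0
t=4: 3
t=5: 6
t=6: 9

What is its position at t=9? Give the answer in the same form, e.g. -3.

The value travels 3 per step and bounces off the walls at -6 and 9.
  step 7: 9 → 6
  step 8: 6 → 3
  step 9: 3 → 0

0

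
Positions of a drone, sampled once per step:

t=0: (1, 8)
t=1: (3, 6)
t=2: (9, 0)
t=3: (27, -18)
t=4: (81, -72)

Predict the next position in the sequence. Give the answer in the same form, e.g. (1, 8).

(243, -234)

The jumps are (+2, -2), (+6, -6), (+18, -18), (+54, -54) — a geometric progression with ratio 3.
step 5: (81, -72) + (+162, -162) → (243, -234)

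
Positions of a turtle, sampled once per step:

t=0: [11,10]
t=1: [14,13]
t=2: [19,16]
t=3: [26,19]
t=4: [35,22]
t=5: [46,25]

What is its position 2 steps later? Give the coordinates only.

Taking differences between consecutive positions: [+3,+3], [+5,+3], [+7,+3], [+9,+3], [+11,+3]. These grow by [+2,+0] each step.
step 6: [46,25] + [+13,+3] → [59,28]
step 7: [59,28] + [+15,+3] → [74,31]

[74,31]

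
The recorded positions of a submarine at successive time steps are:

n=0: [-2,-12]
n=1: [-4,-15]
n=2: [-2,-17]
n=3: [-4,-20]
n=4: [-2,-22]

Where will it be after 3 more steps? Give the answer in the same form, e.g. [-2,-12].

[-4,-30]

Step-to-step displacements: [-2,-3], [+2,-2], [-2,-3], [+2,-2] — a repeating cycle of length 2.
step 5: apply [-2,-3] → [-4,-25]
step 6: apply [+2,-2] → [-2,-27]
step 7: apply [-2,-3] → [-4,-30]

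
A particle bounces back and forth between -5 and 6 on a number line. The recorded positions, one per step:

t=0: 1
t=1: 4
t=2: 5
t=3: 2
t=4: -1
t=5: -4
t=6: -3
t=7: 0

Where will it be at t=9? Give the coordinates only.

6

The value reflects between -5 and 6, moving 3 per step.
  step 8: 0 → 3
  step 9: 3 → 6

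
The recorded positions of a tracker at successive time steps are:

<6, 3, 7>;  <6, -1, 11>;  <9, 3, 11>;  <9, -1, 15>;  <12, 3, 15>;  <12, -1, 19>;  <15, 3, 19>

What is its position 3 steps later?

<18, -1, 27>

Step-to-step displacements: <+0, -4, +4>, <+3, +4, +0>, <+0, -4, +4>, <+3, +4, +0>, <+0, -4, +4>, <+3, +4, +0> — a repeating cycle of length 2.
step 7: apply <+0, -4, +4> → <15, -1, 23>
step 8: apply <+3, +4, +0> → <18, 3, 23>
step 9: apply <+0, -4, +4> → <18, -1, 27>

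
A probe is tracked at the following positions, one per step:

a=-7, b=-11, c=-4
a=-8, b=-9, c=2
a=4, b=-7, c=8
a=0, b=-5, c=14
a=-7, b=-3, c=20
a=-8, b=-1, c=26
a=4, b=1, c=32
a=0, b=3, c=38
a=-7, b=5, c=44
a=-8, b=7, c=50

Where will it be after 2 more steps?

a=0, b=11, c=62

A: cycles through -7, -8, 4, 0 every 4 steps. Step 11 lands at position 3 of the cycle → 0.
B: linear, +2 per step → 11 at step 11.
C: linear, +6 per step → 62 at step 11.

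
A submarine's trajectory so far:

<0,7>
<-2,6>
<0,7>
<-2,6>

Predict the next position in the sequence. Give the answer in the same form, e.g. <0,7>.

Consecutive displacements <-2,-1>, <+2,+1>, <-2,-1> scale by a factor of -1 each step.
step 4: <-2,6> + <+2,+1> → <0,7>

<0,7>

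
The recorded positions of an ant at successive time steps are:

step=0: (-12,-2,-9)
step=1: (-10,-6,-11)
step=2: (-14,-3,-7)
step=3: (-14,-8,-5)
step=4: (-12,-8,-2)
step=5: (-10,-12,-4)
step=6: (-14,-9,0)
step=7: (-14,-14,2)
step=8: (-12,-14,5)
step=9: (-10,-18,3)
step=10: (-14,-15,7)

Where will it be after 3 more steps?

The moves between consecutive positions are (+2,-4,-2), (-4,+3,+4), (+0,-5,+2), (+2,+0,+3), (+2,-4,-2), (-4,+3,+4), (+0,-5,+2), (+2,+0,+3), (+2,-4,-2), (-4,+3,+4); they repeat the 4-cycle [(+2,-4,-2), (-4,+3,+4), (+0,-5,+2), (+2,+0,+3)].
step 11: apply (+0,-5,+2) → (-14,-20,9)
step 12: apply (+2,+0,+3) → (-12,-20,12)
step 13: apply (+2,-4,-2) → (-10,-24,10)

(-10,-24,10)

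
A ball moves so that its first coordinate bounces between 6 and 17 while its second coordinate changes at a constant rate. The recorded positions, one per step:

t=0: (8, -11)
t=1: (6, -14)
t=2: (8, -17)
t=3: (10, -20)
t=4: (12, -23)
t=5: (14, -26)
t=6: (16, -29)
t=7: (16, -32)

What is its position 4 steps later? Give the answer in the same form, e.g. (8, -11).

The first coordinate reflects between 6 and 17, moving 2 per step.
  step 8: 16 → 14
  step 9: 14 → 12
  step 10: 12 → 10
  step 11: 10 → 8
The second coordinate changes by -3 each step: at step 11 it is -44.

(8, -44)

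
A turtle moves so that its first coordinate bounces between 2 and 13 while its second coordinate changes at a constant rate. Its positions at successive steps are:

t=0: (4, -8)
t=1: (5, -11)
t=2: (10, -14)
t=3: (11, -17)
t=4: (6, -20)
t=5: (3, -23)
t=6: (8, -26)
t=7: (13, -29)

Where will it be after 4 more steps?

The first coordinate travels 5 per step and bounces off the walls at 2 and 13.
  step 8: 13 → 8
  step 9: 8 → 3
  step 10: 3 → 6
  step 11: 6 → 11
The second coordinate changes by -3 each step: at step 11 it is -41.

(11, -41)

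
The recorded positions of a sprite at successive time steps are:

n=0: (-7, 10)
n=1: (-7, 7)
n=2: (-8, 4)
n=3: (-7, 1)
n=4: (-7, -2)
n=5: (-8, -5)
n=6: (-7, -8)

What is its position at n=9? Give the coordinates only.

(-7, -17)

First: cycles through -7, -7, -8 every 3 steps. Step 9 lands at position 0 of the cycle → -7.
Second: linear, -3 per step → -17 at step 9.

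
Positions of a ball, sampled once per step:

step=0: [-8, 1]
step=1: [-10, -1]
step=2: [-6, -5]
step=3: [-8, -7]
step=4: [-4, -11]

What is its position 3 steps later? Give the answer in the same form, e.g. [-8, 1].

The moves between consecutive positions are [-2, -2], [+4, -4], [-2, -2], [+4, -4]; they repeat the 2-cycle [[-2, -2], [+4, -4]].
step 5: apply [-2, -2] → [-6, -13]
step 6: apply [+4, -4] → [-2, -17]
step 7: apply [-2, -2] → [-4, -19]

[-4, -19]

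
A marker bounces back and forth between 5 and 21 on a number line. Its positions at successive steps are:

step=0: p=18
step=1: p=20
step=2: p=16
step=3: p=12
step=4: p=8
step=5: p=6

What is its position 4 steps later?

p=20

The value travels 4 per step and bounces off the walls at 5 and 21.
  step 6: 6 → 10
  step 7: 10 → 14
  step 8: 14 → 18
  step 9: 18 → 20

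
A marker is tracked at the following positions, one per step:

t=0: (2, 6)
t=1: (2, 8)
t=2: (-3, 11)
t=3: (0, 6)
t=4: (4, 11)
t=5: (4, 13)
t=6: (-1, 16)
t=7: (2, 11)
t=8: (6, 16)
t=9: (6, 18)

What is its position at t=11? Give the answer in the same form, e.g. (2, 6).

(4, 16)

The moves between consecutive positions are (+0, +2), (-5, +3), (+3, -5), (+4, +5), (+0, +2), (-5, +3), (+3, -5), (+4, +5), (+0, +2); they repeat the 4-cycle [(+0, +2), (-5, +3), (+3, -5), (+4, +5)].
step 10: apply (-5, +3) → (1, 21)
step 11: apply (+3, -5) → (4, 16)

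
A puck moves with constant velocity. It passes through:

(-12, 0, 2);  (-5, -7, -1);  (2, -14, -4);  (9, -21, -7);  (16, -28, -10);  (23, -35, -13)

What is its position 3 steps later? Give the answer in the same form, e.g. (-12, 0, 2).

Constant displacement of (+7, -7, -3) per step.
step 6: (23, -35, -13) + (+7, -7, -3) → (30, -42, -16)
step 7: (30, -42, -16) + (+7, -7, -3) → (37, -49, -19)
step 8: (37, -49, -19) + (+7, -7, -3) → (44, -56, -22)

(44, -56, -22)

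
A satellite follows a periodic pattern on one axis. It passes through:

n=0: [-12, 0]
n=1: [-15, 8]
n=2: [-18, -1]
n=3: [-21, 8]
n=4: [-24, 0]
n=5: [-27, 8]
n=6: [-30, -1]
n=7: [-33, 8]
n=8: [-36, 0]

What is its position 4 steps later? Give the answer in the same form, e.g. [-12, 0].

First: linear, -3 per step → -48 at step 12.
Second: cycles through 0, 8, -1, 8 every 4 steps. Step 12 lands at position 0 of the cycle → 0.

[-48, 0]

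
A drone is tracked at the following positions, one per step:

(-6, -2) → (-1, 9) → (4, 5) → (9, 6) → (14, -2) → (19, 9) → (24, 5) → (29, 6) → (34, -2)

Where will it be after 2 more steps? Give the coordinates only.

The first coordinate changes by +5 each step, so at step 10 it is -6 + 10·(5) = 44.
The second coordinate repeats the cycle [-2, 9, 5, 6] with period 4; step 10 mod 4 = 2, giving 5.

(44, 5)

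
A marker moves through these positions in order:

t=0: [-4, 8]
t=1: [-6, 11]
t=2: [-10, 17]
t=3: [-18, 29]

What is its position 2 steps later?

Step-to-step displacements: [-2, +3], [-4, +6], [-8, +12]; each is 2× the previous.
step 4: [-18, 29] + [-16, +24] → [-34, 53]
step 5: [-34, 53] + [-32, +48] → [-66, 101]

[-66, 101]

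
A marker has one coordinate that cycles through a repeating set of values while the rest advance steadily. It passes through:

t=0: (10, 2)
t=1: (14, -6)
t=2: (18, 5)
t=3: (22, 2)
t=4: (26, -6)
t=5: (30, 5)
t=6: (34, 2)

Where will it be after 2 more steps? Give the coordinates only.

(42, 5)

First: linear, +4 per step → 42 at step 8.
Second: cycles through 2, -6, 5 every 3 steps. Step 8 lands at position 2 of the cycle → 5.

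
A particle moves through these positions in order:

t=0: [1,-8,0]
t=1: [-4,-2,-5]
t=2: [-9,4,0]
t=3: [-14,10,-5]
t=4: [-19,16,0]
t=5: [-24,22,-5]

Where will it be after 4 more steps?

[-44,46,-5]

The first coordinate changes by -5 each step, so at step 9 it is 1 + 9·(-5) = -44.
The second coordinate changes by +6 each step, so at step 9 it is -8 + 9·(6) = 46.
The third coordinate repeats the cycle [0, -5] with period 2; step 9 mod 2 = 1, giving -5.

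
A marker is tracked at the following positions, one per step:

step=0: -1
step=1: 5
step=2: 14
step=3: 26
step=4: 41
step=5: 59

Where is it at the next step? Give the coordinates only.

Taking differences between consecutive positions: +6, +9, +12, +15, +18. These grow by +3 each step.
step 6: 59 + 21 → 80

80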